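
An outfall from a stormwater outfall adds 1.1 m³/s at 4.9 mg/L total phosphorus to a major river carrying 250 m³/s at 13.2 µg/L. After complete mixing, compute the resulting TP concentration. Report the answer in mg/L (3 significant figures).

13.2 µg/L = 0.0132 mg/L.
By mass balance at complete mixing, C = (1.1·4.9 + 250·0.0132) / (1.1 + 250) = 8.69/251.1 = 0.03461 mg/L.

0.0346 mg/L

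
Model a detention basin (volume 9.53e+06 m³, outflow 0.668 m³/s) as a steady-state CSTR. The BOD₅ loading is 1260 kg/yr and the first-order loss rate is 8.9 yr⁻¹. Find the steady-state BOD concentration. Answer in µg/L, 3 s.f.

11.9 µg/L

Outflow Q = 0.668 m³/s × 3.156e+07 s/yr = 2.108e+07 m³/yr.
Steady-state CSTR mass balance: W = Q·C + k·V·C, so C = W/(Q + kV).
Q + kV = 2.108e+07 + 8.9·9.53e+06 = 1.059e+08 m³/yr.
C = 1260/1.059e+08 = 1.19e-05 kg/m³ = 0.0119 mg/L = 11.9 µg/L.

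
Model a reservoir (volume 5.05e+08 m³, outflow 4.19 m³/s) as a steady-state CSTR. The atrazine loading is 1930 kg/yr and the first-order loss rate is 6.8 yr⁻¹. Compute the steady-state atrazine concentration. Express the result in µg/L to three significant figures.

Outflow Q = 4.19 m³/s × 3.156e+07 s/yr = 1.322e+08 m³/yr.
Steady-state CSTR mass balance: W = Q·C + k·V·C, so C = W/(Q + kV).
Q + kV = 1.322e+08 + 6.8·5.05e+08 = 3.566e+09 m³/yr.
C = 1930/3.566e+09 = 5.412e-07 kg/m³ = 0.0005412 mg/L = 0.5412 µg/L.

0.541 µg/L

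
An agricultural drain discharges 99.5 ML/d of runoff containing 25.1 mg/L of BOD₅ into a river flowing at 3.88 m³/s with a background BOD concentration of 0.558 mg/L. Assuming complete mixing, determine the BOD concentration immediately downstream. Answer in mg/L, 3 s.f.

99.5 ML/d = 1.152 m³/s.
Flow-weighted mixing gives C = (1.152·25.1 + 3.88·0.558) / (1.152 + 3.88) = 31.07/5.032 = 6.175 mg/L.

6.18 mg/L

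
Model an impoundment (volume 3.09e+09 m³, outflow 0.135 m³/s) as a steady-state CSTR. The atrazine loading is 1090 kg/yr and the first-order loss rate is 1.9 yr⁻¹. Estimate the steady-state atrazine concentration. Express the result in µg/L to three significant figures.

Outflow Q = 0.135 m³/s × 3.156e+07 s/yr = 4.26e+06 m³/yr.
Steady-state CSTR mass balance: W = Q·C + k·V·C, so C = W/(Q + kV).
Q + kV = 4.26e+06 + 1.9·3.09e+09 = 5.875e+09 m³/yr.
C = 1090/5.875e+09 = 1.855e-07 kg/m³ = 0.0001855 mg/L = 0.1855 µg/L.

0.186 µg/L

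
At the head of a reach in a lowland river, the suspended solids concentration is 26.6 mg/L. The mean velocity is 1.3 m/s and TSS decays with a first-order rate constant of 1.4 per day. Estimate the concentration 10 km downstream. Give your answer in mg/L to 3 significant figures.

23.5 mg/L

Travel time t = 10 km / 1.3 m/s = 1e+04/1.3 = 7692 s = 0.08903 d.
First-order decay: C = 26.6·exp(−1.4·0.08903) = 26.6·0.8828 = 23.48 mg/L.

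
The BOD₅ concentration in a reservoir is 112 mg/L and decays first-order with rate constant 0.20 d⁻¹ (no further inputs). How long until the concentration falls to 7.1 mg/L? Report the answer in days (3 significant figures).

t = ln(C₀/C)/k = ln(112/7.1)/0.20 = 2.758/0.20 = 13.79 d.

13.8 d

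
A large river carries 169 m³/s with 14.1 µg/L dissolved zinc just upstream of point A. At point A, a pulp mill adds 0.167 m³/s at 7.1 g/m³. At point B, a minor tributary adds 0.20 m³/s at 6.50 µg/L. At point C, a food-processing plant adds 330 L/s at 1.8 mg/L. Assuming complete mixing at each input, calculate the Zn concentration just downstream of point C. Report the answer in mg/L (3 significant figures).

0.0245 mg/L

14.1 µg/L = 0.0141 mg/L.
After input A: C = (169·0.0141 + 0.167·7.1) / 169.2 = 0.0211 mg/L.
6.50 µg/L = 0.0065 mg/L.
After input B: C = (169.2·0.0211 + 0.2·0.0065) / 169.4 = 0.02108 mg/L.
330 L/s = 0.33 m³/s.
After input C: C = (169.4·0.02108 + 0.33·1.8) / 169.7 = 0.02454 mg/L.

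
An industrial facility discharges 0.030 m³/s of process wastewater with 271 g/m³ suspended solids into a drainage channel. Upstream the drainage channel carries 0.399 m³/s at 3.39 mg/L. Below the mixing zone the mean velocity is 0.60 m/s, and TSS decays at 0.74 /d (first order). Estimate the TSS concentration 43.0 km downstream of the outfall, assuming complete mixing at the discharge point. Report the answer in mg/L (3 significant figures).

After complete mixing, C₀ = (0.03·271 + 0.399·3.39) / 0.429 = 22.1 mg/L.
Travel time t = 4.3e+04 m / 0.60 m/s = 7.167e+04 s = 0.8295 d.
C = 22.1·exp(−0.74·0.8295) = 22.1·0.5413 = 11.96 mg/L.

12.0 mg/L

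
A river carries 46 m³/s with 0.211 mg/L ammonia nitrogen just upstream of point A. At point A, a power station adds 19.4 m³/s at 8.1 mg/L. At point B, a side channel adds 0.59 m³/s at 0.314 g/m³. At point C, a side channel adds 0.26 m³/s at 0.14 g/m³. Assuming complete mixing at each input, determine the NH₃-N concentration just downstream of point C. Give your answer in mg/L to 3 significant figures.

After input A: C = (46·0.211 + 19.4·8.1) / 65.4 = 2.551 mg/L.
After input B: C = (65.4·2.551 + 0.59·0.314) / 65.99 = 2.531 mg/L.
After input C: C = (65.99·2.531 + 0.26·0.14) / 66.25 = 2.522 mg/L.

2.52 mg/L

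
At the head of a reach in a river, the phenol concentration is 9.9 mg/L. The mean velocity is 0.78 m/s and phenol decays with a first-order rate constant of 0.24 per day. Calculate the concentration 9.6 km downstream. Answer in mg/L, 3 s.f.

Travel time t = 9.6 km / 0.78 m/s = 9600/0.78 = 1.231e+04 s = 0.1425 d.
First-order decay: C = 9.9·exp(−0.24·0.1425) = 9.9·0.9664 = 9.567 mg/L.

9.57 mg/L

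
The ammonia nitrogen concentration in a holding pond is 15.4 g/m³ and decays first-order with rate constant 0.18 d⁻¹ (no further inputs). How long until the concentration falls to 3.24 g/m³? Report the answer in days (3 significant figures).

t = ln(C₀/C)/k = ln(15.4/3.24)/0.18 = 1.559/0.18 = 8.66 d.

8.66 d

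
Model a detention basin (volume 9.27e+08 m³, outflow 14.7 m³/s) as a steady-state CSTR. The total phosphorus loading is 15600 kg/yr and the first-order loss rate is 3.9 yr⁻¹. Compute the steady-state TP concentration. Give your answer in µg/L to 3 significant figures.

Outflow Q = 14.7 m³/s × 3.156e+07 s/yr = 4.639e+08 m³/yr.
Steady-state CSTR mass balance: W = Q·C + k·V·C, so C = W/(Q + kV).
Q + kV = 4.639e+08 + 3.9·9.27e+08 = 4.079e+09 m³/yr.
C = 15600/4.079e+09 = 3.824e-06 kg/m³ = 0.003824 mg/L = 3.824 µg/L.

3.82 µg/L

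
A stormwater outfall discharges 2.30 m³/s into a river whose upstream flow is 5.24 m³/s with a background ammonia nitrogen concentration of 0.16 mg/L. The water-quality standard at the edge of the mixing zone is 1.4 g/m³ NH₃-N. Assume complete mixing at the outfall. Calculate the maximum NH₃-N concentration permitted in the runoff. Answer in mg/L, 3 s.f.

Mass balance: 1.4·7.54 = 2.3·Cₑ + 5.24·0.16.
Cₑ = (10.56 − 0.8384) / 2.3 = 4.225 mg/L.

4.23 mg/L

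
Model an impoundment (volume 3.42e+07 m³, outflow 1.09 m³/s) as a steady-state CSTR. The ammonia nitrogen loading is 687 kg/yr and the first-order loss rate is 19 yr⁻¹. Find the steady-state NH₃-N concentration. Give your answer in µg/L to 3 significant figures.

Outflow Q = 1.09 m³/s × 3.156e+07 s/yr = 3.44e+07 m³/yr.
Steady-state CSTR mass balance: W = Q·C + k·V·C, so C = W/(Q + kV).
Q + kV = 3.44e+07 + 19·3.42e+07 = 6.842e+08 m³/yr.
C = 687/6.842e+08 = 1.004e-06 kg/m³ = 0.001004 mg/L = 1.004 µg/L.

1.00 µg/L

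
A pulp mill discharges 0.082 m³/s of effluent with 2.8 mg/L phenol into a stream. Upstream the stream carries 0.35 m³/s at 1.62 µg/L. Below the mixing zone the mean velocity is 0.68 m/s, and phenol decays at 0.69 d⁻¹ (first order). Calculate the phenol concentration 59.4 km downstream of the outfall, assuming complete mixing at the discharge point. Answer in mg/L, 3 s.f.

1.62 µg/L = 0.00162 mg/L.
After complete mixing, C₀ = (0.082·2.8 + 0.35·0.00162) / 0.432 = 0.5328 mg/L.
Travel time t = 5.94e+04 m / 0.68 m/s = 8.735e+04 s = 1.011 d.
C = 0.5328·exp(−0.69·1.011) = 0.5328·0.4978 = 0.2652 mg/L.

0.265 mg/L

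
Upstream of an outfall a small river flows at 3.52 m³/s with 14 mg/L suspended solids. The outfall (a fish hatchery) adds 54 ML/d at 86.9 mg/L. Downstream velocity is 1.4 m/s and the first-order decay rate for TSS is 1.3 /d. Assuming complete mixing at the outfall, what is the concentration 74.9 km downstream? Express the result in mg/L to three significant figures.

11.2 mg/L

54 ML/d = 0.625 m³/s.
After complete mixing, C₀ = (0.625·86.9 + 3.52·14) / 4.145 = 24.99 mg/L.
Travel time t = 7.49e+04 m / 1.4 m/s = 5.35e+04 s = 0.6192 d.
C = 24.99·exp(−1.3·0.6192) = 24.99·0.4471 = 11.17 mg/L.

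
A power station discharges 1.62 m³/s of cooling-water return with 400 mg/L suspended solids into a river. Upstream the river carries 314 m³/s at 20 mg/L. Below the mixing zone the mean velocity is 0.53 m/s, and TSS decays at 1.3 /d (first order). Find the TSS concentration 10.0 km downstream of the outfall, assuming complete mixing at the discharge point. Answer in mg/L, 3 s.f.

16.5 mg/L

After complete mixing, C₀ = (1.62·400 + 314·20) / 315.6 = 21.95 mg/L.
Travel time t = 1e+04 m / 0.53 m/s = 1.887e+04 s = 0.2184 d.
C = 21.95·exp(−1.3·0.2184) = 21.95·0.7528 = 16.53 mg/L.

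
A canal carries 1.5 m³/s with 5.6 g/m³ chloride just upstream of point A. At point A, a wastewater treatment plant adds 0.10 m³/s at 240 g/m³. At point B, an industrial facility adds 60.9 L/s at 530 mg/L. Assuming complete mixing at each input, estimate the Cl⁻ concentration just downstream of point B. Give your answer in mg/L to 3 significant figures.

After input A: C = (1.5·5.6 + 0.1·240) / 1.6 = 20.25 mg/L.
60.9 L/s = 0.0609 m³/s.
After input B: C = (1.6·20.25 + 0.0609·530) / 1.661 = 38.94 mg/L.

38.9 mg/L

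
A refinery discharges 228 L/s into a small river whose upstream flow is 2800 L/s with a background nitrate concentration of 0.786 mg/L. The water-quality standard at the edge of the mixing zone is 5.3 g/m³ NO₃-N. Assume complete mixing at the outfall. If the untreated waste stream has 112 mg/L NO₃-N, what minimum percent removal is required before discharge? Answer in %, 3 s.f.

45.8 %

228 L/s = 0.228 m³/s.
2800 L/s = 2.8 m³/s.
Mass balance: 5.3·3.028 = 0.228·Cₑ + 2.8·0.786.
Cₑ = (16.05 − 2.201) / 0.228 = 60.74 mg/L.
Required removal = 1 − 60.74/112 = 45.77 %.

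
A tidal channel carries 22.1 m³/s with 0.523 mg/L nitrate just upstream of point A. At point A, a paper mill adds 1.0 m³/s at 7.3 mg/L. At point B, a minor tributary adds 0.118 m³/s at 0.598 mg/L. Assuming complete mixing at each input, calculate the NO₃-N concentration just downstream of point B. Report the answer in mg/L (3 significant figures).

0.815 mg/L

After input A: C = (22.1·0.523 + 1·7.3) / 23.1 = 0.8164 mg/L.
After input B: C = (23.1·0.8164 + 0.118·0.598) / 23.22 = 0.8153 mg/L.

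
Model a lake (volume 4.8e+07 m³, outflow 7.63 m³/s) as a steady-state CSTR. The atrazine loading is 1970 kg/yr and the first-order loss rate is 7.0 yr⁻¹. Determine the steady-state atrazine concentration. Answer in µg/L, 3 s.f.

Outflow Q = 7.63 m³/s × 3.156e+07 s/yr = 2.408e+08 m³/yr.
Steady-state CSTR mass balance: W = Q·C + k·V·C, so C = W/(Q + kV).
Q + kV = 2.408e+08 + 7.0·4.8e+07 = 5.768e+08 m³/yr.
C = 1970/5.768e+08 = 3.415e-06 kg/m³ = 0.003415 mg/L = 3.415 µg/L.

3.42 µg/L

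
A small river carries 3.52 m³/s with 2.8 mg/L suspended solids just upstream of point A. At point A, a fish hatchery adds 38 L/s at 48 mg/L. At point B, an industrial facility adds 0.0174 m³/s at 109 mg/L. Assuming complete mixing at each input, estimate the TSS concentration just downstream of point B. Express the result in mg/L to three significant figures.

3.80 mg/L

38 L/s = 0.038 m³/s.
After input A: C = (3.52·2.8 + 0.038·48) / 3.558 = 3.283 mg/L.
After input B: C = (3.558·3.283 + 0.0174·109) / 3.575 = 3.797 mg/L.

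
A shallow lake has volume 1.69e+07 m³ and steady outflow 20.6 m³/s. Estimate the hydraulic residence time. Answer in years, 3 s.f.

0.0260 yr

Q = 20.6 m³/s × 3.156e+07 s/yr = 6.501e+08 m³/yr.
Hydraulic residence time τ = V/Q = 1.69e+07/6.501e+08 = 0.026 yr.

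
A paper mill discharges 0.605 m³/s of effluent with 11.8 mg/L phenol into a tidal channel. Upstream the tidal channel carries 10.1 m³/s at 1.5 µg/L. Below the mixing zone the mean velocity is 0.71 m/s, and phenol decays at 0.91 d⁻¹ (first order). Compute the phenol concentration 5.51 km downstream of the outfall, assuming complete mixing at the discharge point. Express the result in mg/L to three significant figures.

1.5 µg/L = 0.0015 mg/L.
After complete mixing, C₀ = (0.605·11.8 + 10.1·0.0015) / 10.71 = 0.6683 mg/L.
Travel time t = 5510 m / 0.71 m/s = 7761 s = 0.08982 d.
C = 0.6683·exp(−0.91·0.08982) = 0.6683·0.9215 = 0.6158 mg/L.

0.616 mg/L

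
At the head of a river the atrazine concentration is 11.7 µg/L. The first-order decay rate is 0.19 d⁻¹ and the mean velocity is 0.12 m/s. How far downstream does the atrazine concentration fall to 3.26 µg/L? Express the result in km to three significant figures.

From C = C₀·e^(−kt), t = ln(C₀/C)/k = ln(11.7/3.26)/0.19 = 1.278/0.19 = 6.726 d.
Distance = v·t = 0.12 m/s × 5.811e+05 s = 6.973e+04 m = 69.73 km.

69.7 km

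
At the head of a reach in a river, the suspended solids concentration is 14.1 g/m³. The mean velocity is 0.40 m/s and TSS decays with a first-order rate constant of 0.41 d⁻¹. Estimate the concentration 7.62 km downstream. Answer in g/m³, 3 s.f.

Travel time t = 7.62 km / 0.40 m/s = 7620/0.40 = 1.905e+04 s = 0.2205 d.
First-order decay: C = 14.1·exp(−0.41·0.2205) = 14.1·0.9136 = 12.88 g/m³.

12.9 g/m³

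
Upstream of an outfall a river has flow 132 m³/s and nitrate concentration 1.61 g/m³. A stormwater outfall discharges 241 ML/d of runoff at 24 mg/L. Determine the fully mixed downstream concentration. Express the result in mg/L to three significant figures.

241 ML/d = 2.789 m³/s.
Conservation of mass across the mixing zone: C = (2.789·24 + 132·1.61) / (2.789 + 132) = 279.5/134.8 = 2.073 mg/L.

2.07 mg/L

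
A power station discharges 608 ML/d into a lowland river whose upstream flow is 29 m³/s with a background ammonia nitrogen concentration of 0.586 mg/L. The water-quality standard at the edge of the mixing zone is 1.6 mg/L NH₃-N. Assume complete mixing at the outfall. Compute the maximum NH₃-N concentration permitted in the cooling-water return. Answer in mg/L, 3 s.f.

5.78 mg/L

608 ML/d = 7.037 m³/s.
Mass balance: 1.6·36.04 = 7.037·Cₑ + 29·0.586.
Cₑ = (57.66 − 16.99) / 7.037 = 5.779 mg/L.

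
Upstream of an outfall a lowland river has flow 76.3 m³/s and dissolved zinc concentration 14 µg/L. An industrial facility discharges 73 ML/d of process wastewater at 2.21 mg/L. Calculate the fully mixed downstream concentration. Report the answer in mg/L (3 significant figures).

73 ML/d = 0.8449 m³/s.
14 µg/L = 0.014 mg/L.
By mass balance at complete mixing, C = (0.8449·2.21 + 76.3·0.014) / (0.8449 + 76.3) = 2.935/77.14 = 0.03805 mg/L.

0.0381 mg/L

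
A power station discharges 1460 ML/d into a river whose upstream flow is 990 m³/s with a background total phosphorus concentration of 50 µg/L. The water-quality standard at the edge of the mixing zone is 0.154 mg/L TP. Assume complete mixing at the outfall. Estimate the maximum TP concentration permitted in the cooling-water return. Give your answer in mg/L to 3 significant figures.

6.25 mg/L

1460 ML/d = 16.9 m³/s.
50 µg/L = 0.05 mg/L.
Mass balance: 0.154·1007 = 16.9·Cₑ + 990·0.05.
Cₑ = (155.1 − 49.5) / 16.9 = 6.247 mg/L.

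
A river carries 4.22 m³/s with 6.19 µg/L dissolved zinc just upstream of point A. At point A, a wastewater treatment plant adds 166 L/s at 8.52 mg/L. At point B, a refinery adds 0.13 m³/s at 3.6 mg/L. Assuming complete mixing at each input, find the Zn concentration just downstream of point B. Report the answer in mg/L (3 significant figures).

0.423 mg/L

6.19 µg/L = 0.00619 mg/L.
166 L/s = 0.166 m³/s.
After input A: C = (4.22·0.00619 + 0.166·8.52) / 4.386 = 0.3284 mg/L.
After input B: C = (4.386·0.3284 + 0.13·3.6) / 4.516 = 0.4226 mg/L.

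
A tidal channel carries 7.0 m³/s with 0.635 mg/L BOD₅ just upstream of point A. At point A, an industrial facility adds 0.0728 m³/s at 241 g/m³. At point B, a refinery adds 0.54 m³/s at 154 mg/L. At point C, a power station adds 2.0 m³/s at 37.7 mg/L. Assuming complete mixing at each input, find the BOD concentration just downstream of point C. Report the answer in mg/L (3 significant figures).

18.8 mg/L

After input A: C = (7·0.635 + 0.0728·241) / 7.073 = 3.109 mg/L.
After input B: C = (7.073·3.109 + 0.54·154) / 7.613 = 13.81 mg/L.
After input C: C = (7.613·13.81 + 2·37.7) / 9.613 = 18.78 mg/L.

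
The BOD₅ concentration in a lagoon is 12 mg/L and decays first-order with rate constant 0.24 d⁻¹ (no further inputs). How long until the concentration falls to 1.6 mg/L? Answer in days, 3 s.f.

8.40 d

t = ln(C₀/C)/k = ln(12/1.6)/0.24 = 2.015/0.24 = 8.395 d.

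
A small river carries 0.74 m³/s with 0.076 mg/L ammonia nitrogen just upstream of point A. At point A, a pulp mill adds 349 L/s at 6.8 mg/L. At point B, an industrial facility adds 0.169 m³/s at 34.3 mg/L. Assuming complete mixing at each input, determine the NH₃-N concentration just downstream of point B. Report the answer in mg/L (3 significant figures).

349 L/s = 0.349 m³/s.
After input A: C = (0.74·0.076 + 0.349·6.8) / 1.089 = 2.231 mg/L.
After input B: C = (1.089·2.231 + 0.169·34.3) / 1.258 = 6.539 mg/L.

6.54 mg/L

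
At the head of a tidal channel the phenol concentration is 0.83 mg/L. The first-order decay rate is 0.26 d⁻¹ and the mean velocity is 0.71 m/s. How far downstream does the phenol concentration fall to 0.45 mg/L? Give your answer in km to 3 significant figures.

144 km

From C = C₀·e^(−kt), t = ln(C₀/C)/k = ln(0.83/0.45)/0.26 = 0.6122/0.26 = 2.355 d.
Distance = v·t = 0.71 m/s × 2.034e+05 s = 1.444e+05 m = 144.4 km.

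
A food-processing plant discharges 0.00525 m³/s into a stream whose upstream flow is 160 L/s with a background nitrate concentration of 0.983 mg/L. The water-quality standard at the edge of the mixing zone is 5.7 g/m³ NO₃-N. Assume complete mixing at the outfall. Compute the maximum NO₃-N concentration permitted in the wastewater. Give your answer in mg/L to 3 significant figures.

149 mg/L

160 L/s = 0.16 m³/s.
Mass balance: 5.7·0.1653 = 0.00525·Cₑ + 0.16·0.983.
Cₑ = (0.9419 − 0.1573) / 0.00525 = 149.5 mg/L.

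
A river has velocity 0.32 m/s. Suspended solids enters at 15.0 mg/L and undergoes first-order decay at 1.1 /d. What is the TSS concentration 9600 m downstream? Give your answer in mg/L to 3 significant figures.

Travel time t = 9600 m / 0.32 m/s = 9600/0.32 = 3e+04 s = 0.3472 d.
First-order decay: C = 15.0·exp(−1.1·0.3472) = 15.0·0.6825 = 10.24 mg/L.

10.2 mg/L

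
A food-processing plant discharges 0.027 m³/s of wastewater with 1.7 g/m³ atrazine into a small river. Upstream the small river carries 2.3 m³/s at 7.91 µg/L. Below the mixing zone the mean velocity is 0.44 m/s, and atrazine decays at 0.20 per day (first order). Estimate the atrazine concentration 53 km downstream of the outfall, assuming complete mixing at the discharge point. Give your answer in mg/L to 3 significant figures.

7.91 µg/L = 0.00791 mg/L.
After complete mixing, C₀ = (0.027·1.7 + 2.3·0.00791) / 2.327 = 0.02754 mg/L.
Travel time t = 5.3e+04 m / 0.44 m/s = 1.205e+05 s = 1.394 d.
C = 0.02754·exp(−0.20·1.394) = 0.02754·0.7567 = 0.02084 mg/L.

0.0208 mg/L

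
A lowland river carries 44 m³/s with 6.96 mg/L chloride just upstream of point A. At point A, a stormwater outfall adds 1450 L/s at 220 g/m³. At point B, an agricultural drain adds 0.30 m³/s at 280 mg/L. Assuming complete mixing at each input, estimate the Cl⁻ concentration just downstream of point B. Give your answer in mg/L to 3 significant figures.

1450 L/s = 1.45 m³/s.
After input A: C = (44·6.96 + 1.45·220) / 45.45 = 13.76 mg/L.
After input B: C = (45.45·13.76 + 0.3·280) / 45.75 = 15.5 mg/L.

15.5 mg/L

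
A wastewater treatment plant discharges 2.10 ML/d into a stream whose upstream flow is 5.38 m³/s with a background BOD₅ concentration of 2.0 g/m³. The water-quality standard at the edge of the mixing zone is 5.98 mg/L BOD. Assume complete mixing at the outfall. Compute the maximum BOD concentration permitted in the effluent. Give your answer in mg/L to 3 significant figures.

887 mg/L

2.10 ML/d = 0.02431 m³/s.
Mass balance: 5.98·5.404 = 0.02431·Cₑ + 5.38·2.
Cₑ = (32.32 − 10.76) / 0.02431 = 886.9 mg/L.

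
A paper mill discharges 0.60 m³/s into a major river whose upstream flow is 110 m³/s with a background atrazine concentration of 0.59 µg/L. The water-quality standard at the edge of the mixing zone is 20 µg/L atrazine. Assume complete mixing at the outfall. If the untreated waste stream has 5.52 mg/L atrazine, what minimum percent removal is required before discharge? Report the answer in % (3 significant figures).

35.2 %

0.59 µg/L = 0.00059 mg/L.
20 µg/L = 0.02 mg/L.
Mass balance: 0.02·110.6 = 0.6·Cₑ + 110·0.00059.
Cₑ = (2.212 − 0.0649) / 0.6 = 3.578 mg/L.
Required removal = 1 − 3.578/5.52 = 35.17 %.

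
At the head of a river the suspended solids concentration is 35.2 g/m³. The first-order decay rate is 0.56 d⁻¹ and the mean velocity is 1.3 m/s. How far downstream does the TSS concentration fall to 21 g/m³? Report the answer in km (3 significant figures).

104 km

From C = C₀·e^(−kt), t = ln(C₀/C)/k = ln(35.2/21)/0.56 = 0.5165/0.56 = 0.9224 d.
Distance = v·t = 1.3 m/s × 7.969e+04 s = 1.036e+05 m = 103.6 km.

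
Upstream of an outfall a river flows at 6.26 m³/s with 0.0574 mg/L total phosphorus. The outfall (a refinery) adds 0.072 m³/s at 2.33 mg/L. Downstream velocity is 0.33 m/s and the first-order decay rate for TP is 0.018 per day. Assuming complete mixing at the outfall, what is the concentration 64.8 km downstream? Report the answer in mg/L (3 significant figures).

After complete mixing, C₀ = (0.072·2.33 + 6.26·0.0574) / 6.332 = 0.08324 mg/L.
Travel time t = 6.48e+04 m / 0.33 m/s = 1.964e+05 s = 2.273 d.
C = 0.08324·exp(−0.018·2.273) = 0.08324·0.9599 = 0.0799 mg/L.

0.0799 mg/L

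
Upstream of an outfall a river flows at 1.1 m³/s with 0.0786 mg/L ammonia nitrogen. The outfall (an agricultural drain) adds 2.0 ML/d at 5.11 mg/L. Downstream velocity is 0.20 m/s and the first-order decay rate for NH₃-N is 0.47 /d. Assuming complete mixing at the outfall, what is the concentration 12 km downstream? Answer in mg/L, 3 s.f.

2.0 ML/d = 0.02315 m³/s.
After complete mixing, C₀ = (0.02315·5.11 + 1.1·0.0786) / 1.123 = 0.1823 mg/L.
Travel time t = 1.2e+04 m / 0.20 m/s = 6e+04 s = 0.6944 d.
C = 0.1823·exp(−0.47·0.6944) = 0.1823·0.7215 = 0.1315 mg/L.

0.132 mg/L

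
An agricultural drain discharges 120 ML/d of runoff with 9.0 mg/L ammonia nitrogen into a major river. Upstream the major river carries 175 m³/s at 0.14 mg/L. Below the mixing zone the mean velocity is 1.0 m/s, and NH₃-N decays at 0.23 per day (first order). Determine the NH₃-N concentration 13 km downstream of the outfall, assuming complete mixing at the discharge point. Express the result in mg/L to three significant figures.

120 ML/d = 1.389 m³/s.
After complete mixing, C₀ = (1.389·9 + 175·0.14) / 176.4 = 0.2098 mg/L.
Travel time t = 1.3e+04 m / 1.0 m/s = 1.3e+04 s = 0.1505 d.
C = 0.2098·exp(−0.23·0.1505) = 0.2098·0.966 = 0.2026 mg/L.

0.203 mg/L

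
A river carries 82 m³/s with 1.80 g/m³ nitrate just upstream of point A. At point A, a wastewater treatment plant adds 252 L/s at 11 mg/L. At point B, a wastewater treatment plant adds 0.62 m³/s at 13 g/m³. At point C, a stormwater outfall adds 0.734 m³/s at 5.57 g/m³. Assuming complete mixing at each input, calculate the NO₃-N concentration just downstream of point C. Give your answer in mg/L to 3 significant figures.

1.94 mg/L

252 L/s = 0.252 m³/s.
After input A: C = (82·1.8 + 0.252·11) / 82.25 = 1.828 mg/L.
After input B: C = (82.25·1.828 + 0.62·13) / 82.87 = 1.912 mg/L.
After input C: C = (82.87·1.912 + 0.734·5.57) / 83.61 = 1.944 mg/L.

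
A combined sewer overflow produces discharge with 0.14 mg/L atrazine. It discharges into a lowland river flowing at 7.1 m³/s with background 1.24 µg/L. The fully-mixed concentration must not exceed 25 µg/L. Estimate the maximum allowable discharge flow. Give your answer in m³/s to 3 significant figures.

1.24 µg/L = 0.00124 mg/L.
25 µg/L = 0.025 mg/L.
Mass balance at complete mixing: C_std·(Q_w + Q_r) = Q_w·C_e + Q_r·C_b.
Rearranging, Q_w = Q_r·(C_std − C_b)/(C_e − C_std) = 7.1·(0.025 − 0.00124) / (0.14 − 0.025) = 1.467 m³/s.

1.47 m³/s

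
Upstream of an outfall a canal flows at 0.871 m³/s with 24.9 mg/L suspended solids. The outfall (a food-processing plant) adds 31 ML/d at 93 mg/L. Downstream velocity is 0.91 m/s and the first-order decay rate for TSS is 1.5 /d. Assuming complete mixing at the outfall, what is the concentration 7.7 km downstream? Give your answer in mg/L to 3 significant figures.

31 ML/d = 0.3588 m³/s.
After complete mixing, C₀ = (0.3588·93 + 0.871·24.9) / 1.23 = 44.77 mg/L.
Travel time t = 7700 m / 0.91 m/s = 8462 s = 0.09793 d.
C = 44.77·exp(−1.5·0.09793) = 44.77·0.8634 = 38.65 mg/L.

38.7 mg/L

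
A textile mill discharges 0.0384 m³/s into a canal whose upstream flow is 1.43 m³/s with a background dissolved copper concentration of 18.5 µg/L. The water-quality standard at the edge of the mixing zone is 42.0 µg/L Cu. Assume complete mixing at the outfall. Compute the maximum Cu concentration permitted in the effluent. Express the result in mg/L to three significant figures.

0.917 mg/L

18.5 µg/L = 0.0185 mg/L.
42.0 µg/L = 0.042 mg/L.
Mass balance: 0.042·1.468 = 0.0384·Cₑ + 1.43·0.0185.
Cₑ = (0.06167 − 0.02645) / 0.0384 = 0.9171 mg/L.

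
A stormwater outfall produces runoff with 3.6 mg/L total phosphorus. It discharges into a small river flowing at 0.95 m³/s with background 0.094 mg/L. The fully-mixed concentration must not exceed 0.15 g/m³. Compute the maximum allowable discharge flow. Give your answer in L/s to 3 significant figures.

15.4 L/s

Mass balance at complete mixing: C_std·(Q_w + Q_r) = Q_w·C_e + Q_r·C_b.
Rearranging, Q_w = Q_r·(C_std − C_b)/(C_e − C_std) = 0.95·(0.15 − 0.094) / (3.6 − 0.15) = 0.01542 m³/s.
= 15.42 L/s.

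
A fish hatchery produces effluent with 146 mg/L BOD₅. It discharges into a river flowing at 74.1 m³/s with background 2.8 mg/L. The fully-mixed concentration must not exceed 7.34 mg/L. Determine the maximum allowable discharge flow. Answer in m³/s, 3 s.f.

Mass balance at complete mixing: C_std·(Q_w + Q_r) = Q_w·C_e + Q_r·C_b.
Rearranging, Q_w = Q_r·(C_std − C_b)/(C_e − C_std) = 74.1·(7.34 − 2.8) / (146 − 7.34) = 2.426 m³/s.

2.43 m³/s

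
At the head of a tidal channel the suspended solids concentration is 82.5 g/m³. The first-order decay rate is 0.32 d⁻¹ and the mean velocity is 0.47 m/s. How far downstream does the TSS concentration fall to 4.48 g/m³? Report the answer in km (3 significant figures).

370 km

From C = C₀·e^(−kt), t = ln(C₀/C)/k = ln(82.5/4.48)/0.32 = 2.913/0.32 = 9.104 d.
Distance = v·t = 0.47 m/s × 7.866e+05 s = 3.697e+05 m = 369.7 km.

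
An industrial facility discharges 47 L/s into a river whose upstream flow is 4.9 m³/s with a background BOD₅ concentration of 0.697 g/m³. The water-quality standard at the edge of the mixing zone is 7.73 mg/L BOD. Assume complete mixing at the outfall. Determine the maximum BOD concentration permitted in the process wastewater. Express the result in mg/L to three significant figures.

47 L/s = 0.047 m³/s.
Mass balance: 7.73·4.947 = 0.047·Cₑ + 4.9·0.697.
Cₑ = (38.24 − 3.415) / 0.047 = 741 mg/L.

741 mg/L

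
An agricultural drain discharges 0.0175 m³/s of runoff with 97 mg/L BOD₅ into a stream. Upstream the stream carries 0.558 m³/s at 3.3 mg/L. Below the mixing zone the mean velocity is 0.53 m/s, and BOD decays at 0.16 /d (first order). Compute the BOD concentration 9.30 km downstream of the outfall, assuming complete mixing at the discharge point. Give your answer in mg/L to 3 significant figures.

5.95 mg/L

After complete mixing, C₀ = (0.0175·97 + 0.558·3.3) / 0.5755 = 6.149 mg/L.
Travel time t = 9300 m / 0.53 m/s = 1.755e+04 s = 0.2031 d.
C = 6.149·exp(−0.16·0.2031) = 6.149·0.968 = 5.953 mg/L.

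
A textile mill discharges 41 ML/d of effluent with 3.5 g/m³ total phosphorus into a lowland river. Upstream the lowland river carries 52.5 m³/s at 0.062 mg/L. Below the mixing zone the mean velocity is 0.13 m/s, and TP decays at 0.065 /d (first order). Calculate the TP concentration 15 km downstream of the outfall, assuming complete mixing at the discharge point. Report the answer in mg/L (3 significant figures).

41 ML/d = 0.4745 m³/s.
After complete mixing, C₀ = (0.4745·3.5 + 52.5·0.062) / 52.97 = 0.0928 mg/L.
Travel time t = 1.5e+04 m / 0.13 m/s = 1.154e+05 s = 1.335 d.
C = 0.0928·exp(−0.065·1.335) = 0.0928·0.9169 = 0.08508 mg/L.

0.0851 mg/L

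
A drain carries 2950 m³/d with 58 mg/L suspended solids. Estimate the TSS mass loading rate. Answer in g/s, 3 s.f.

2950 m³/d = 0.03414 m³/s.
Mass flux = Q·C = 0.03414 m³/s × 58 g/m³ = 1.98 g/s.

1.98 g/s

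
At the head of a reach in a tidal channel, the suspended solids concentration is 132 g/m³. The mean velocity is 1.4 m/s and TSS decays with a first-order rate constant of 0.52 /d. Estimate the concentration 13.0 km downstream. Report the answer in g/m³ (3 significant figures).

Travel time t = 13.0 km / 1.4 m/s = 1.3e+04/1.4 = 9286 s = 0.1075 d.
First-order decay: C = 132·exp(−0.52·0.1075) = 132·0.9456 = 124.8 g/m³.

125 g/m³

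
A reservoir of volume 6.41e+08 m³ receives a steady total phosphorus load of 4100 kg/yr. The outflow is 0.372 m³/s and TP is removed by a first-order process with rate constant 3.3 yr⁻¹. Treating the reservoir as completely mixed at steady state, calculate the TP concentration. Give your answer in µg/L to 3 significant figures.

1.93 µg/L

Outflow Q = 0.372 m³/s × 3.156e+07 s/yr = 1.174e+07 m³/yr.
Steady-state CSTR mass balance: W = Q·C + k·V·C, so C = W/(Q + kV).
Q + kV = 1.174e+07 + 3.3·6.41e+08 = 2.127e+09 m³/yr.
C = 4100/2.127e+09 = 1.928e-06 kg/m³ = 0.001928 mg/L = 1.928 µg/L.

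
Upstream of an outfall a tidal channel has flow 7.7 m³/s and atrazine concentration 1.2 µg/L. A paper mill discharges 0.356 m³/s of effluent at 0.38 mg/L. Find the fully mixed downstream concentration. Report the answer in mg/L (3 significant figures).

0.0179 mg/L

1.2 µg/L = 0.0012 mg/L.
By mass balance at complete mixing, C = (0.356·0.38 + 7.7·0.0012) / (0.356 + 7.7) = 0.1445/8.056 = 0.01794 mg/L.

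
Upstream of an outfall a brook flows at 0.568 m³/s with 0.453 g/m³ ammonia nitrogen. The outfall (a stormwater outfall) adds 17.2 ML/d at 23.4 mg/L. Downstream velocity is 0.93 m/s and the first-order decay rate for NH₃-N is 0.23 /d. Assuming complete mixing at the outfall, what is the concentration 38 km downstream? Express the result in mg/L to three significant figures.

5.75 mg/L

17.2 ML/d = 0.1991 m³/s.
After complete mixing, C₀ = (0.1991·23.4 + 0.568·0.453) / 0.7671 = 6.408 mg/L.
Travel time t = 3.8e+04 m / 0.93 m/s = 4.086e+04 s = 0.4729 d.
C = 6.408·exp(−0.23·0.4729) = 6.408·0.8969 = 5.748 mg/L.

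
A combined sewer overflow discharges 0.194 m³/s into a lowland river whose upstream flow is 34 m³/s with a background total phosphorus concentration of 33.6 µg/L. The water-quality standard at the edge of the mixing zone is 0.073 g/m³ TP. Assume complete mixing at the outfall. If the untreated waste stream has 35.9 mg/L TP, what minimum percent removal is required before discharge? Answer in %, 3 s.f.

80.6 %

33.6 µg/L = 0.0336 mg/L.
Mass balance: 0.073·34.19 = 0.194·Cₑ + 34·0.0336.
Cₑ = (2.496 − 1.142) / 0.194 = 6.978 mg/L.
Required removal = 1 − 6.978/35.9 = 80.56 %.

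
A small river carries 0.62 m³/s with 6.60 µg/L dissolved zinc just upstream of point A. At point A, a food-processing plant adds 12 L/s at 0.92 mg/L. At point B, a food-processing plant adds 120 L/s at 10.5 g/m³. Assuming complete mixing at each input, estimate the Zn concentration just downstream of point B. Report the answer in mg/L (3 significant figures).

6.60 µg/L = 0.0066 mg/L.
12 L/s = 0.012 m³/s.
After input A: C = (0.62·0.0066 + 0.012·0.92) / 0.632 = 0.02394 mg/L.
120 L/s = 0.12 m³/s.
After input B: C = (0.632·0.02394 + 0.12·10.5) / 0.752 = 1.696 mg/L.

1.70 mg/L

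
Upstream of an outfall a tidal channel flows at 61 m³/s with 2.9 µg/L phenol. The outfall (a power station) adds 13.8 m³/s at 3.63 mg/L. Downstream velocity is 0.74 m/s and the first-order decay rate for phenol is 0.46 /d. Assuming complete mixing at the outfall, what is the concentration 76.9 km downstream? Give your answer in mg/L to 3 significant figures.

2.9 µg/L = 0.0029 mg/L.
After complete mixing, C₀ = (13.8·3.63 + 61·0.0029) / 74.8 = 0.6721 mg/L.
Travel time t = 7.69e+04 m / 0.74 m/s = 1.039e+05 s = 1.203 d.
C = 0.6721·exp(−0.46·1.203) = 0.6721·0.5751 = 0.3865 mg/L.

0.386 mg/L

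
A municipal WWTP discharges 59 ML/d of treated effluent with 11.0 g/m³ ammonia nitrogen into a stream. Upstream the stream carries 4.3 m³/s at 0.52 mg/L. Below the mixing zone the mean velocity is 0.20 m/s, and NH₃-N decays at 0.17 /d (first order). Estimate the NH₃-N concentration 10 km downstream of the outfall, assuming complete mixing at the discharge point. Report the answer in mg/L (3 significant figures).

1.77 mg/L

59 ML/d = 0.6829 m³/s.
After complete mixing, C₀ = (0.6829·11 + 4.3·0.52) / 4.983 = 1.956 mg/L.
Travel time t = 1e+04 m / 0.20 m/s = 5e+04 s = 0.5787 d.
C = 1.956·exp(−0.17·0.5787) = 1.956·0.9063 = 1.773 mg/L.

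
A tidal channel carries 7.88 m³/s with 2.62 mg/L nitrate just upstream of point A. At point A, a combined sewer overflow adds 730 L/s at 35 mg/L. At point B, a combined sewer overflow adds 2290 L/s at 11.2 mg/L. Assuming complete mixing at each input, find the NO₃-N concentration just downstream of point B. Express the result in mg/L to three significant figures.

6.59 mg/L

730 L/s = 0.73 m³/s.
After input A: C = (7.88·2.62 + 0.73·35) / 8.61 = 5.365 mg/L.
2290 L/s = 2.29 m³/s.
After input B: C = (8.61·5.365 + 2.29·11.2) / 10.9 = 6.591 mg/L.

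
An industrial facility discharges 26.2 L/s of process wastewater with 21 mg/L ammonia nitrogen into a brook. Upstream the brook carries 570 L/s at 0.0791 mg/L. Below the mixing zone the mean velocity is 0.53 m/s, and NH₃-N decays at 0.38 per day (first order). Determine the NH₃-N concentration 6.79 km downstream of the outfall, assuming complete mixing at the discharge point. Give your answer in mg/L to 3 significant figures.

26.2 L/s = 0.0262 m³/s.
570 L/s = 0.57 m³/s.
After complete mixing, C₀ = (0.0262·21 + 0.57·0.0791) / 0.5962 = 0.9985 mg/L.
Travel time t = 6790 m / 0.53 m/s = 1.281e+04 s = 0.1483 d.
C = 0.9985·exp(−0.38·0.1483) = 0.9985·0.9452 = 0.9438 mg/L.

0.944 mg/L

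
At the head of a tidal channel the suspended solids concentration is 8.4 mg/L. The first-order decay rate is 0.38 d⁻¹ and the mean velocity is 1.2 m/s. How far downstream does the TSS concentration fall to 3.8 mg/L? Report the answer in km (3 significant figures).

From C = C₀·e^(−kt), t = ln(C₀/C)/k = ln(8.4/3.8)/0.38 = 0.7932/0.38 = 2.087 d.
Distance = v·t = 1.2 m/s × 1.804e+05 s = 2.164e+05 m = 216.4 km.

216 km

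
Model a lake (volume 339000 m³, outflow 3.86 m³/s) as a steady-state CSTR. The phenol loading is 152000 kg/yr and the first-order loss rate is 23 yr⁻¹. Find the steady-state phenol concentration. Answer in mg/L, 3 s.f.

Outflow Q = 3.86 m³/s × 3.156e+07 s/yr = 1.218e+08 m³/yr.
Steady-state CSTR mass balance: W = Q·C + k·V·C, so C = W/(Q + kV).
Q + kV = 1.218e+08 + 23·339000 = 1.296e+08 m³/yr.
C = 152000/1.296e+08 = 0.001173 kg/m³ = 1.173 mg/L.

1.17 mg/L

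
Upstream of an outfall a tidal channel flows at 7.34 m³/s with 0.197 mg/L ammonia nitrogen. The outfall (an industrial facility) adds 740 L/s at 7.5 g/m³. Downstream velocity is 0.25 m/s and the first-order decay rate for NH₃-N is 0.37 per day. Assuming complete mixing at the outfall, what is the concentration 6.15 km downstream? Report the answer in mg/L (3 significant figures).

0.779 mg/L

740 L/s = 0.74 m³/s.
After complete mixing, C₀ = (0.74·7.5 + 7.34·0.197) / 8.08 = 0.8658 mg/L.
Travel time t = 6150 m / 0.25 m/s = 2.46e+04 s = 0.2847 d.
C = 0.8658·exp(−0.37·0.2847) = 0.8658·0.9 = 0.7793 mg/L.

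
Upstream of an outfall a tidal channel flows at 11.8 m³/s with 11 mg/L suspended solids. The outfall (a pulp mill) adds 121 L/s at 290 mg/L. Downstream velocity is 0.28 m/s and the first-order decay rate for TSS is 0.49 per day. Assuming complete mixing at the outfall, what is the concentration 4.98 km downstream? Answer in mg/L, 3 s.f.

12.5 mg/L

121 L/s = 0.121 m³/s.
After complete mixing, C₀ = (0.121·290 + 11.8·11) / 11.92 = 13.83 mg/L.
Travel time t = 4980 m / 0.28 m/s = 1.779e+04 s = 0.2059 d.
C = 13.83·exp(−0.49·0.2059) = 13.83·0.9041 = 12.5 mg/L.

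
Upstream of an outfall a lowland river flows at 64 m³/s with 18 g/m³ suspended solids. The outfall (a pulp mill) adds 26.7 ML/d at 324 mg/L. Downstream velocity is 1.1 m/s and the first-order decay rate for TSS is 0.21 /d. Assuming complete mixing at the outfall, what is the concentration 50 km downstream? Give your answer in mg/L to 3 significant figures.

17.4 mg/L

26.7 ML/d = 0.309 m³/s.
After complete mixing, C₀ = (0.309·324 + 64·18) / 64.31 = 19.47 mg/L.
Travel time t = 5e+04 m / 1.1 m/s = 4.545e+04 s = 0.5261 d.
C = 19.47·exp(−0.21·0.5261) = 19.47·0.8954 = 17.43 mg/L.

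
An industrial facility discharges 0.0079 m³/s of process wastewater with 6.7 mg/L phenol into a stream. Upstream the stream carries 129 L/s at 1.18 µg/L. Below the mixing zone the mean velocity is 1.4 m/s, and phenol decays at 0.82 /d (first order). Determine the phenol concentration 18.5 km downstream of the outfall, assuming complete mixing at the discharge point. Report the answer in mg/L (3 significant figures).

0.342 mg/L

129 L/s = 0.129 m³/s.
1.18 µg/L = 0.00118 mg/L.
After complete mixing, C₀ = (0.0079·6.7 + 0.129·0.00118) / 0.1369 = 0.3877 mg/L.
Travel time t = 1.85e+04 m / 1.4 m/s = 1.321e+04 s = 0.1529 d.
C = 0.3877·exp(−0.82·0.1529) = 0.3877·0.8821 = 0.342 mg/L.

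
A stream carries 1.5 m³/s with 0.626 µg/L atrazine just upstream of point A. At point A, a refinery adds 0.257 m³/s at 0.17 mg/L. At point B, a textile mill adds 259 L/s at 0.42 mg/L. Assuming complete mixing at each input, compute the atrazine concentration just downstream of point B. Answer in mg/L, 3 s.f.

0.0761 mg/L

0.626 µg/L = 0.000626 mg/L.
After input A: C = (1.5·0.000626 + 0.257·0.17) / 1.757 = 0.0254 mg/L.
259 L/s = 0.259 m³/s.
After input B: C = (1.757·0.0254 + 0.259·0.42) / 2.016 = 0.0761 mg/L.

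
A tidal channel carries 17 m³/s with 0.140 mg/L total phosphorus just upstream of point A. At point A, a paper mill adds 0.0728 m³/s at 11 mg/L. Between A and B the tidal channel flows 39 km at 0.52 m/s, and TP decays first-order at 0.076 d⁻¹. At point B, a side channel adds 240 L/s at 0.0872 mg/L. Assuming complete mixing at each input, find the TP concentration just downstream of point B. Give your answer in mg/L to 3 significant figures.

After input A: C = (17·0.14 + 0.0728·11) / 17.07 = 0.1863 mg/L.
Over the 39 km reach to input B (t = 7.5e+04 s = 0.8681 d), decay gives C = 0.1863·exp(−0.076·0.8681) = 0.1744 mg/L.
240 L/s = 0.24 m³/s.
After input B: C = (17.07·0.1744 + 0.24·0.0872) / 17.31 = 0.1732 mg/L.

0.173 mg/L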